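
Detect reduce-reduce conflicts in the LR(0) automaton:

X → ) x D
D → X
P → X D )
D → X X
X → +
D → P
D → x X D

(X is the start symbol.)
Yes — I12: [D → X .] vs [D → X X .]

Augment with X' → X and build the canonical LR(0) collection (I0 = CLOSURE({[X' → . X]}), then GOTO on every symbol after a dot until no new states appear). It has 14 states:
  I0: { [X → . ) x D], [X → . +], [X' → . X] }  — shift
  I1: { [X → ) . x D] }  — shift
  I2: { [X → + .] }  — reduce
  I3: { [X' → X .] }  — accept
  I4: { [D → . P], [D → . X X], [D → . X], [D → . x X D], [P → . X D )], [X → ) x . D], [X → . ) x D], [X → . +] }  — shift
  I5: { [X → ) x D .] }  — reduce
  I6: { [D → P .] }  — reduce
  I7: { [D → . P], [D → . X X], [D → . X], [D → . x X D], [D → X . X], [D → X .], [P → . X D )], [P → X . D )], [X → . ) x D], [X → . +] }  — shift, reduce
  I8: { [D → x . X D], [X → . ) x D], [X → . +] }  — shift
  I9: { [D → . P], [D → . X X], [D → . X], [D → . x X D], [D → x X . D], [P → . X D )], [X → . ) x D], [X → . +] }  — shift
  I10: { [D → x X D .] }  — reduce
  I11: { [P → X D . )] }  — shift
  I12: { [D → . P], [D → . X X], [D → . X], [D → . x X D], [D → X . X], [D → X .], [D → X X .], [P → . X D )], [P → X . D )], [X → . ) x D], [X → . +] }  — shift, 2 reduces
  I13: { [P → X D ) .] }  — reduce

I12 contains complete items [D → X .], [D → X X .] — reduce-reduce conflict.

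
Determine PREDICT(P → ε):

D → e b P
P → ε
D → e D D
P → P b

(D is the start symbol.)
PREDICT(P → ε) = (FIRST(RHS) \ {ε}) ∪ (FOLLOW(P) if ε ∈ FIRST(RHS), i.e. RHS ⇒* ε)
The right-hand side is ε (FIRST(ε) = { ε }), so the predict set is FOLLOW(P) = { $, 'b', 'e' }
PREDICT(P → ε) = { $, 'b', 'e' }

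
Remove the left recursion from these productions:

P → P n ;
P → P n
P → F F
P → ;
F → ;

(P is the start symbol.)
P is directly left-recursive. The standard transformation for
  A → A α₁ | ... | A α_m | β₁ | ... | β_n
is
  A  → β₁ A' | ... | β_n A'
  A' → α₁ A' | ... | α_m A' | ε

P → F F becomes P → F F P'
P → ; becomes P → ; P'
P → P n ; becomes P' → n ; P'
P → P n becomes P' → n P'
Add P' → ε

Productions for other non-terminals are unchanged:
  F → ;

Resulting grammar:
P → F F P'
P → ; P'
P' → n ; P'
P' → n P'
P' → ε
F → ;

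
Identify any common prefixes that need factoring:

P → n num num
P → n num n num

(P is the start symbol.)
Left-factoring is needed when two productions for the same non-terminal
share a common prefix on the right-hand side.

Productions for P:
  P → n num num
  P → n num n num

Found common prefix 'n num' in productions for P

Answer: Yes, P has productions with common prefix 'n num'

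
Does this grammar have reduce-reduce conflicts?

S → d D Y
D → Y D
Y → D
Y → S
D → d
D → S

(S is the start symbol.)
A reduce-reduce conflict occurs when an LR(0) state has two complete items [A → α .] and [B → β .] — both call for a reduction, and with no lookahead the parser cannot choose between them.

Augment with S' → S and build the canonical LR(0) collection (I0 = CLOSURE({[S' → . S]}), then GOTO on every symbol after a dot until no new states appear). It has 10 states:
  I0: { [S → . d D Y], [S' → . S] }  — shift
  I1: { [S' → S .] }  — accept
  I2: { [D → . S], [D → . Y D], [D → . d], [S → . d D Y], [S → d . D Y], [Y → . D], [Y → . S] }  — shift
  I3: { [D → . S], [D → . Y D], [D → . d], [S → . d D Y], [S → d D . Y], [Y → . D], [Y → . S], [Y → D .] }  — shift, reduce
  I4: { [D → S .], [Y → S .] }  — 2 reduces
  I5: { [D → . S], [D → . Y D], [D → . d], [D → Y . D], [S → . d D Y], [Y → . D], [Y → . S] }  — shift
  I6: { [D → . S], [D → . Y D], [D → . d], [D → d .], [S → . d D Y], [S → d . D Y], [Y → . D], [Y → . S] }  — shift, reduce
  I7: { [D → Y D .], [Y → D .] }  — 2 reduces
  I8: { [Y → D .] }  — reduce
  I9: { [D → . S], [D → . Y D], [D → . d], [D → Y . D], [S → . d D Y], [S → d D Y .], [Y → . D], [Y → . S] }  — shift, reduce

I4 contains complete items [D → S .], [Y → S .] — reduce-reduce conflict.
I7 contains complete items [D → Y D .], [Y → D .] — reduce-reduce conflict.

Answer: Yes — I4: [D → S .] vs [Y → S .]; I7: [D → Y D .] vs [Y → D .]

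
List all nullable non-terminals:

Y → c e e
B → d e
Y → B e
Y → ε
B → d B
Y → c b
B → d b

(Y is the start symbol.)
{ 'Y' }

A non-terminal is nullable if it can derive ε (the empty string): either it has an ε-production, or it has a production whose right-hand side consists entirely of nullable non-terminals.

ε-productions: Y → ε
So Y is immediately nullable.
No further non-terminal can be added: every production for the remaining non-terminals contains a terminal or a non-nullable non-terminal.
Nullable = { 'Y' }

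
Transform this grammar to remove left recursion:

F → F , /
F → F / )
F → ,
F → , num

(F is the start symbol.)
F → , F'
F → , num F'
F' → , / F'
F' → / ) F'
F' → ε

F is directly left-recursive. The standard transformation for
  A → A α₁ | ... | A α_m | β₁ | ... | β_n
is
  A  → β₁ A' | ... | β_n A'
  A' → α₁ A' | ... | α_m A' | ε

F → , becomes F → , F'
F → , num becomes F → , num F'
F → F , / becomes F' → , / F'
F → F / ) becomes F' → / ) F'
Add F' → ε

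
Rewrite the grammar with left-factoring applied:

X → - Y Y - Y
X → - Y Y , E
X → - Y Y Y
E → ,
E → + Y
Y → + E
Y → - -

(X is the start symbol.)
Left-factoring transforms A → αβ₁ | αβ₂ into A → αA' and A' → β₁ | β₂
(α is the longest common prefix among the alternatives). Repeat until
no nonterminal has two alternatives with a common prefix.

Round 1: X has alternatives sharing prefix '- Y Y'. Introduce X': X → - Y Y X'
  Add: X' → - Y
  Add: X' → , E
  Add: X' → Y

No remaining common prefixes — done.

Resulting grammar:
X → - Y Y X'
X' → - Y
X' → , E
X' → Y
E → ,
E → + Y
Y → + E
Y → - -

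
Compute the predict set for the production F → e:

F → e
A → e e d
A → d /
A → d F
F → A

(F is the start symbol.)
PREDICT(F → e) = (FIRST(RHS) \ {ε}) ∪ (FOLLOW(F) if ε ∈ FIRST(RHS), i.e. RHS ⇒* ε)
FIRST(e) = { 'e' }
ε ∉ FIRST(e), so FOLLOW(F) is not added.
PREDICT(F → e) = { 'e' }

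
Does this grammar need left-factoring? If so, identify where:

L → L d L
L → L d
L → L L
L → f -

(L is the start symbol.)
Yes, L has productions with common prefix 'L'

Left-factoring is needed when two productions for the same non-terminal
share a common prefix on the right-hand side.

Productions for L:
  L → L d L
  L → L d
  L → L L
  L → f -

Found common prefix 'L' in productions for L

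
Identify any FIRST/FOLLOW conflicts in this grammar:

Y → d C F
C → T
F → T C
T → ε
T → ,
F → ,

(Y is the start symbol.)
Nullable non-terminals: C, F, T.
FIRST sets used below: FIRST(T) = { ',', ε }, FIRST(C) = { ',', ε }
C has a nullable alternative but only one production, so nothing to check.

F: nullable alternative(s) F → T C; FOLLOW(F) = { $ }
  F → T C: FIRST \ {ε} = { ',' } — this is the only nullable alternative, skip
  F → ,: FIRST \ {ε} = { ',' } — disjoint from FOLLOW(F)

T: nullable alternative(s) T → ε; FOLLOW(T) = { $, ',' }
  T → ε: FIRST \ {ε} = { } — this is the only nullable alternative, skip
  T → ,: FIRST \ {ε} = { ',' } — overlaps FOLLOW(T) on { ',' }: CONFLICT

Y has no nullable alternative, so no FIRST/FOLLOW check is needed there.

So the grammar has 1 FIRST/FOLLOW conflict (marked CONFLICT above).

Answer: Yes. T → ',' with FOLLOW(T) on { ',' }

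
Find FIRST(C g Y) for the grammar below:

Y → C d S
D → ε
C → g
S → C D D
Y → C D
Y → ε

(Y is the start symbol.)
{ 'g' }

FIRST sets of the non-terminals involved (from the grammar, by fixed-point iteration):
  FIRST(C) = { 'g' }

To compute FIRST(C g Y), process the symbols left to right:
Symbol C is a non-terminal. Add FIRST(C) \ {ε} = { 'g' }
C is not nullable (ε ∉ FIRST(C)), so stop here.
FIRST(C g Y) = { 'g' }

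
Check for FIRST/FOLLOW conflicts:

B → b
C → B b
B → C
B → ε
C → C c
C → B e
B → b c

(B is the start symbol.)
A FIRST/FOLLOW conflict occurs when a non-terminal N has a nullable alternative N → β (β ⇒* ε) and another alternative N → α with FIRST(α) ∩ FOLLOW(N) ≠ ∅: on such a lookahead the parser cannot decide between expanding α and letting N vanish via β.

Nullable non-terminals: B.
FIRST sets used below: FIRST(C) = { 'b', 'e' }

B: nullable alternative(s) B → ε; FOLLOW(B) = { $, 'b', 'e' }
  B → b: FIRST \ {ε} = { 'b' } — overlaps FOLLOW(B) on { 'b' }: CONFLICT
  B → C: FIRST \ {ε} = { 'b', 'e' } — overlaps FOLLOW(B) on { 'b', 'e' }: CONFLICT
  B → ε: FIRST \ {ε} = { } — this is the only nullable alternative, skip
  B → b c: FIRST \ {ε} = { 'b' } — overlaps FOLLOW(B) on { 'b' }: CONFLICT

C has no nullable alternative, so no FIRST/FOLLOW check is needed there.

So the grammar has 3 FIRST/FOLLOW conflicts (marked CONFLICT above).

Answer: Yes. B → b with FOLLOW(B) on { 'b' }; B → C with FOLLOW(B) on { 'b', 'e' }; B → b c with FOLLOW(B) on { 'b' }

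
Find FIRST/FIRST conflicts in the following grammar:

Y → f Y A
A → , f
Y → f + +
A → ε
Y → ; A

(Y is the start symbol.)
Productions for Y:
  Y → f Y A: FIRST = { 'f' }
  Y → f + +: FIRST = { 'f' }
  Y → ; A: FIRST = { ';' }
Productions for A:
  A → , f: FIRST = { ',' }
  A → ε: FIRST = { ε }

Conflict for Y: Y → f Y A and Y → f + +
  Overlap: { 'f' }

Answer: Yes. Y → f Y A / Y → f '+' '+' on { 'f' }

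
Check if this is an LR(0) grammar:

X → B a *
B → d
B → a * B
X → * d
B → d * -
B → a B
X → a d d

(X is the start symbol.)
No. Shift-reduce conflict between [B → d .] and [B → d . * -]

Augment with X' → X and build the canonical LR(0) collection (I0 = CLOSURE({[X' → . X]}), then GOTO on every symbol after a dot until no new states appear). It has 17 states:
  I0: { [B → . a * B], [B → . a B], [B → . d * -], [B → . d], [X → . * d], [X → . B a *], [X → . a d d], [X' → . X] }  — shift
  I1: { [X → * . d] }  — shift
  I2: { [X → B . a *] }  — shift
  I3: { [X' → X .] }  — accept
  I4: { [B → . a * B], [B → . a B], [B → . d * -], [B → . d], [B → a . * B], [B → a . B], [X → a . d d] }  — shift
  I5: { [B → d . * -], [B → d .] }  — shift, reduce
  I6: { [B → d * . -] }  — shift
  I7: { [B → d * - .] }  — reduce
  I8: { [B → . a * B], [B → . a B], [B → . d * -], [B → . d], [B → a * . B] }  — shift
  I9: { [B → a B .] }  — reduce
  I10: { [B → . a * B], [B → . a B], [B → . d * -], [B → . d], [B → a . * B], [B → a . B] }  — shift
  I11: { [B → d . * -], [B → d .], [X → a d . d] }  — shift, reduce
  I12: { [X → a d d .] }  — reduce
  I13: { [B → a * B .] }  — reduce
  I14: { [X → B a . *] }  — shift
  I15: { [X → B a * .] }  — reduce
  I16: { [X → * d .] }  — reduce

Conflict in state I5:
  Shift-reduce conflict between [B → d .] and [B → d . * -]
So the grammar is NOT LR(0).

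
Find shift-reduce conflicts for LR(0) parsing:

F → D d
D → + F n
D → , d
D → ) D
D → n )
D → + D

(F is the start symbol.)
Yes — I10: [D → + D .] vs [F → D . d]

Augment with F' → F and build the canonical LR(0) collection (I0 = CLOSURE({[F' → . F]}), then GOTO on every symbol after a dot until no new states appear). It has 14 states:
  I0: { [D → . ) D], [D → . + D], [D → . + F n], [D → . , d], [D → . n )], [F → . D d], [F' → . F] }  — shift
  I1: { [D → ) . D], [D → . ) D], [D → . + D], [D → . + F n], [D → . , d], [D → . n )] }  — shift
  I2: { [D → + . D], [D → + . F n], [D → . ) D], [D → . + D], [D → . + F n], [D → . , d], [D → . n )], [F → . D d] }  — shift
  I3: { [D → , . d] }  — shift
  I4: { [F → D . d] }  — shift
  I5: { [F' → F .] }  — accept
  I6: { [D → n . )] }  — shift
  I7: { [D → n ) .] }  — reduce
  I8: { [F → D d .] }  — reduce
  I9: { [D → , d .] }  — reduce
  I10: { [D → + D .], [F → D . d] }  — shift, reduce
  I11: { [D → + F . n] }  — shift
  I12: { [D → + F n .] }  — reduce
  I13: { [D → ) D .] }  — reduce

I10 contains reduce item [D → + D .] and shift item [F → D . d] — shift-reduce conflict.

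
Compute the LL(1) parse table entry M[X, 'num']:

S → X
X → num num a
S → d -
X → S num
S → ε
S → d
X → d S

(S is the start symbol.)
X → num num a, X → S num

To find M[X, 'num'], we find productions for X where 'num' is in the predict set (PREDICT(N → α) = (FIRST(α) \ {ε}) ∪ (FOLLOW(N) if α ⇒* ε)).

Relevant sets:
  FIRST(S) = { 'd', 'num', ε }

X → num num a: PREDICT = { 'num' }
  'num' is in predict set, so this production goes in M[X, 'num']
X → S num: PREDICT = { 'd', 'num' }
  'num' is in predict set, so this production goes in M[X, 'num']
X → d S: PREDICT = { 'd' }

M[X, 'num'] = X → num num a, X → S num  (a multiply-defined cell — the grammar is not LL(1))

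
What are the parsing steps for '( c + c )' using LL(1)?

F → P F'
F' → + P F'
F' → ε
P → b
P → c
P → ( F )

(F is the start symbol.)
Stack is shown with the top on the left.

Stack          Input        Action
----------------------------------
F $            ( c + c ) $  output F → P F'
P F' $         ( c + c ) $  output P → ( F )
( F ) F' $     ( c + c ) $  match '('
F ) F' $       c + c ) $    output F → P F'
P F' ) F' $    c + c ) $    output P → c
c F' ) F' $    c + c ) $    match 'c'
F' ) F' $      + c ) $      output F' → + P F'
+ P F' ) F' $  + c ) $      match '+'
P F' ) F' $    c ) $        output P → c
c F' ) F' $    c ) $        match 'c'
F' ) F' $      ) $          output F' → ε
) F' $         ) $          match ')'
F' $           $            output F' → ε
$              $            accept

The string is accepted.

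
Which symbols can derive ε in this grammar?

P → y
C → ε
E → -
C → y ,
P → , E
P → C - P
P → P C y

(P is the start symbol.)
{ 'C' }

ε-productions: C → ε
So C is immediately nullable.
No further non-terminal can be added: every production for the remaining non-terminals contains a terminal or a non-nullable non-terminal.
Nullable = { 'C' }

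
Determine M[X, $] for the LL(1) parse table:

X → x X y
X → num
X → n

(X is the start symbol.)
To find M[X, $], we find productions for X where $ is in the predict set (PREDICT(N → α) = (FIRST(α) \ {ε}) ∪ (FOLLOW(N) if α ⇒* ε)).

X → x X y: PREDICT = { 'x' }
X → num: PREDICT = { 'num' }
X → n: PREDICT = { 'n' }

M[X, $] is empty (no production applies)

Answer: Empty (error entry)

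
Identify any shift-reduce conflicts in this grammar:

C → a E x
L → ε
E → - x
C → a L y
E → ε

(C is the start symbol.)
Augment with C' → C and build the canonical LR(0) collection (I0 = CLOSURE({[C' → . C]}), then GOTO on every symbol after a dot until no new states appear). It has 9 states:
  I0: { [C → . a E x], [C → . a L y], [C' → . C] }  — shift
  I1: { [C' → C .] }  — accept
  I2: { [C → a . E x], [C → a . L y], [E → . - x], [E → .], [L → .] }  — shift, 2 reduces
  I3: { [E → - . x] }  — shift
  I4: { [C → a E . x] }  — shift
  I5: { [C → a L . y] }  — shift
  I6: { [C → a L y .] }  — reduce
  I7: { [C → a E x .] }  — reduce
  I8: { [E → - x .] }  — reduce

I2 contains reduce items [E → .], [L → .] and shift item [E → . - x] — shift-reduce conflict.

Answer: Yes — I2: [E → .] vs [E → . - x]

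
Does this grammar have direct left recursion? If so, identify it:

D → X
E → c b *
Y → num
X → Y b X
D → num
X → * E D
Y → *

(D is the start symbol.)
No direct left recursion

D → X: starts with X
E → c b *: starts with c
Y → num: starts with num
X → Y b X: starts with Y
D → num: starts with num
X → * E D: starts with '*'
Y → *: starts with '*'

No direct left recursion found.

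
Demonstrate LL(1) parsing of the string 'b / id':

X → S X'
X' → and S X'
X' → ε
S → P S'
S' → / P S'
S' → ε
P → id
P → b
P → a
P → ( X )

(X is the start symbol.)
LL(1) parsing maintains a stack (initially the start symbol over $) and the input. At each step: if the stack top is a terminal, match it against the current input token; if it is a non-terminal N, replace it with the RHS of M[N, lookahead] (the unique production whose predict set contains the lookahead).

Stack is shown with the top on the left.

Stack        Input     Action
-----------------------------
X $          b / id $  output X → S X'
S X' $       b / id $  output S → P S'
P S' X' $    b / id $  output P → b
b S' X' $    b / id $  match 'b'
S' X' $      / id $    output S' → / P S'
/ P S' X' $  / id $    match '/'
P S' X' $    id $      output P → id
id S' X' $   id $      match 'id'
S' X' $      $         output S' → ε
X' $         $         output X' → ε
$            $         accept

The string is accepted.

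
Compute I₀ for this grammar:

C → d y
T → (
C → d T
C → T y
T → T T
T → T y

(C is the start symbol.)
First, augment the grammar with C' → C
I₀ = CLOSURE({ [C' → . C] }):
  [C' → . C] has the dot before C: add [C → . d y], [C → . d T], [C → . T y]
  [C → . T y] has the dot before T: add [T → . (], [T → . T T], [T → . T y]
No further items can be added.

I₀ = { [C → . T y], [C → . d T], [C → . d y], [C' → . C], [T → . (], [T → . T T], [T → . T y] }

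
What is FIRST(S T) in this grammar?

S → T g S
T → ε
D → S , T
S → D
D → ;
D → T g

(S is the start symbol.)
FIRST sets of the non-terminals involved (from the grammar, by fixed-point iteration):
  FIRST(S) = { ';', 'g' }

To compute FIRST(S T), process the symbols left to right:
Symbol S is a non-terminal. Add FIRST(S) \ {ε} = { ';', 'g' }
S is not nullable (ε ∉ FIRST(S)), so stop here.
FIRST(S T) = { ';', 'g' }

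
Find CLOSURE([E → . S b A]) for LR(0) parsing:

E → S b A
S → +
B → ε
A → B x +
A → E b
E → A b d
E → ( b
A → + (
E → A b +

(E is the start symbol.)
To compute CLOSURE, for each item [A → α.Bβ] where B is a non-terminal, add [B → .γ] for all productions B → γ; repeat for the newly added items until nothing changes.

Start with: [E → . S b A]
  [E → . S b A] has the dot before S: add [S → . +]
No further items can be added.

CLOSURE = { [E → . S b A], [S → . +] }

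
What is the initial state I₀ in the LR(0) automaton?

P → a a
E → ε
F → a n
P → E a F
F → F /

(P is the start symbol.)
First, augment the grammar with P' → P
I₀ = CLOSURE({ [P' → . P] }):
  [P' → . P] has the dot before P: add [P → . a a], [P → . E a F]
  [P → . E a F] has the dot before E: add [E → .]
No further items can be added.

I₀ = { [E → .], [P → . E a F], [P → . a a], [P' → . P] }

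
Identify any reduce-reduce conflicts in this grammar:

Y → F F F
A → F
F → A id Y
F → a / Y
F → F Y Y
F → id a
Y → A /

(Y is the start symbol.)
Augment with Y' → Y and build the canonical LR(0) collection (I0 = CLOSURE({[Y' → . Y]}), then GOTO on every symbol after a dot until no new states appear). It has 16 states:
  I0: { [A → . F], [F → . A id Y], [F → . F Y Y], [F → . a / Y], [F → . id a], [Y → . A /], [Y → . F F F], [Y' → . Y] }  — shift
  I1: { [F → A . id Y], [Y → A . /] }  — shift
  I2: { [A → . F], [A → F .], [F → . A id Y], [F → . F Y Y], [F → . a / Y], [F → . id a], [F → F . Y Y], [Y → . A /], [Y → . F F F], [Y → F . F F] }  — shift, reduce
  I3: { [Y' → Y .] }  — accept
  I4: { [F → a . / Y] }  — shift
  I5: { [F → id . a] }  — shift
  I6: { [F → id a .] }  — reduce
  I7: { [A → . F], [F → . A id Y], [F → . F Y Y], [F → . a / Y], [F → . id a], [F → a / . Y], [Y → . A /], [Y → . F F F] }  — shift
  I8: { [F → a / Y .] }  — reduce
  I9: { [A → . F], [A → F .], [F → . A id Y], [F → . F Y Y], [F → . a / Y], [F → . id a], [F → F . Y Y], [Y → . A /], [Y → . F F F], [Y → F . F F], [Y → F F . F] }  — shift, reduce
  I10: { [A → . F], [F → . A id Y], [F → . F Y Y], [F → . a / Y], [F → . id a], [F → F Y . Y], [Y → . A /], [Y → . F F F] }  — shift
  I11: { [F → F Y Y .] }  — reduce
  I12: { [A → . F], [A → F .], [F → . A id Y], [F → . F Y Y], [F → . a / Y], [F → . id a], [F → F . Y Y], [Y → . A /], [Y → . F F F], [Y → F . F F], [Y → F F . F], [Y → F F F .] }  — shift, 2 reduces
  I13: { [Y → A / .] }  — reduce
  I14: { [A → . F], [F → . A id Y], [F → . F Y Y], [F → . a / Y], [F → . id a], [F → A id . Y], [Y → . A /], [Y → . F F F] }  — shift
  I15: { [F → A id Y .] }  — reduce

I12 contains complete items [A → F .], [Y → F F F .] — reduce-reduce conflict.

Answer: Yes — I12: [A → F .] vs [Y → F F F .]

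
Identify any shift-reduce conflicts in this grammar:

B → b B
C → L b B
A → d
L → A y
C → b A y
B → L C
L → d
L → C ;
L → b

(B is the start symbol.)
Augment with B' → B and build the canonical LR(0) collection (I0 = CLOSURE({[B' → . B]}), then GOTO on every symbol after a dot until no new states appear). It has 17 states:
  I0: { [A → . d], [B → . L C], [B → . b B], [B' → . B], [C → . L b B], [C → . b A y], [L → . A y], [L → . C ;], [L → . b], [L → . d] }  — shift
  I1: { [L → A . y] }  — shift
  I2: { [B' → B .] }  — accept
  I3: { [L → C . ;] }  — shift
  I4: { [A → . d], [B → L . C], [C → . L b B], [C → . b A y], [C → L . b B], [L → . A y], [L → . C ;], [L → . b], [L → . d] }  — shift
  I5: { [A → . d], [B → . L C], [B → . b B], [B → b . B], [C → . L b B], [C → . b A y], [C → b . A y], [L → . A y], [L → . C ;], [L → . b], [L → . d], [L → b .] }  — shift, reduce
  I6: { [A → d .], [L → d .] }  — 2 reduces
  I7: { [C → b A . y], [L → A . y] }  — shift
  I8: { [B → b B .] }  — reduce
  I9: { [C → b A y .], [L → A y .] }  — 2 reduces
  I10: { [B → L C .], [L → C . ;] }  — shift, reduce
  I11: { [C → L . b B] }  — shift
  I12: { [A → . d], [B → . L C], [B → . b B], [C → . L b B], [C → . b A y], [C → L b . B], [C → b . A y], [L → . A y], [L → . C ;], [L → . b], [L → . d], [L → b .] }  — shift, reduce
  I13: { [C → L b B .] }  — reduce
  I14: { [A → . d], [B → . L C], [B → . b B], [C → . L b B], [C → . b A y], [C → L b . B], [L → . A y], [L → . C ;], [L → . b], [L → . d] }  — shift
  I15: { [L → C ; .] }  — reduce
  I16: { [L → A y .] }  — reduce

I5 contains reduce item [L → b .] and shift items [A → . d], [B → . b B], [C → . b A y], [L → . b], [L → . d] — shift-reduce conflict.
I10 contains reduce item [B → L C .] and shift item [L → C . ;] — shift-reduce conflict.
I12 contains reduce item [L → b .] and shift items [A → . d], [B → . b B], [C → . b A y], [L → . b], [L → . d] — shift-reduce conflict.

Answer: Yes — I5: [L → b .] vs [A → . d]; I10: [B → L C .] vs [L → C . ;]; I12: [L → b .] vs [A → . d]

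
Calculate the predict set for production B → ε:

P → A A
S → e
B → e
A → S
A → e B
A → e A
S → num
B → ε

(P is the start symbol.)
PREDICT(B → ε) = (FIRST(RHS) \ {ε}) ∪ (FOLLOW(B) if ε ∈ FIRST(RHS), i.e. RHS ⇒* ε)
The right-hand side is ε (FIRST(ε) = { ε }), so the predict set is FOLLOW(B) = { $, 'e', 'num' }
PREDICT(B → ε) = { $, 'e', 'num' }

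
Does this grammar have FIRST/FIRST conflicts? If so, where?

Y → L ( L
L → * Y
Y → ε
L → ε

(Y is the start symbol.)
FIRST sets of the non-terminals at (or reachable through a nullable prefix from) the front of some alternative:
  FIRST(L) = { '*', ε }

Productions for Y:
  Y → L ( L: FIRST = { '(', '*' }
  Y → ε: FIRST = { ε }
Productions for L:
  L → * Y: FIRST = { '*' }
  L → ε: FIRST = { ε }

All alternatives of each non-terminal have pairwise disjoint FIRST sets.

Answer: No FIRST/FIRST conflicts.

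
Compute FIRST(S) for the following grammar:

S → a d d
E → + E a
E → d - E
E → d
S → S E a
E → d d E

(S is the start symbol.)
{ 'a' }

To compute FIRST(S), examine every production with S on the left-hand side, reading each right-hand side left to right until a non-nullable symbol is reached.

From S → a d d:
  - a is a terminal: add 'a' and stop
From S → S E a:
  - S is the symbol being defined: contributes nothing new
    S is not nullable, so stop

Collecting: FIRST(S) = { 'a' }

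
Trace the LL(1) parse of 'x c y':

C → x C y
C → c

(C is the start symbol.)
LL(1) parsing maintains a stack (initially the start symbol over $) and the input. At each step: if the stack top is a terminal, match it against the current input token; if it is a non-terminal N, replace it with the RHS of M[N, lookahead] (the unique production whose predict set contains the lookahead).

Stack is shown with the top on the left.

Stack    Input    Action
------------------------
C $      x c y $  output C → x C y
x C y $  x c y $  match 'x'
C y $    c y $    output C → c
c y $    c y $    match 'c'
y $      y $      match 'y'
$        $        accept

The string is accepted.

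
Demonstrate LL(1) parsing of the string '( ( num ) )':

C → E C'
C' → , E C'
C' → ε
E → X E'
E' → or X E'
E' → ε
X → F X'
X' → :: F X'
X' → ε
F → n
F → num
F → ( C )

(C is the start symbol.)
LL(1) parsing maintains a stack (initially the start symbol over $) and the input. At each step: if the stack top is a terminal, match it against the current input token; if it is a non-terminal N, replace it with the RHS of M[N, lookahead] (the unique production whose predict set contains the lookahead).

Stack is shown with the top on the left.

Stack                                 Input          Action
-----------------------------------------------------------
C $                                   ( ( num ) ) $  output C → E C'
E C' $                                ( ( num ) ) $  output E → X E'
X E' C' $                             ( ( num ) ) $  output X → F X'
F X' E' C' $                          ( ( num ) ) $  output F → ( C )
( C ) X' E' C' $                      ( ( num ) ) $  match '('
C ) X' E' C' $                        ( num ) ) $    output C → E C'
E C' ) X' E' C' $                     ( num ) ) $    output E → X E'
X E' C' ) X' E' C' $                  ( num ) ) $    output X → F X'
F X' E' C' ) X' E' C' $               ( num ) ) $    output F → ( C )
( C ) X' E' C' ) X' E' C' $           ( num ) ) $    match '('
C ) X' E' C' ) X' E' C' $             num ) ) $      output C → E C'
E C' ) X' E' C' ) X' E' C' $          num ) ) $      output E → X E'
X E' C' ) X' E' C' ) X' E' C' $       num ) ) $      output X → F X'
F X' E' C' ) X' E' C' ) X' E' C' $    num ) ) $      output F → num
num X' E' C' ) X' E' C' ) X' E' C' $  num ) ) $      match 'num'
X' E' C' ) X' E' C' ) X' E' C' $      ) ) $          output X' → ε
E' C' ) X' E' C' ) X' E' C' $         ) ) $          output E' → ε
C' ) X' E' C' ) X' E' C' $            ) ) $          output C' → ε
) X' E' C' ) X' E' C' $               ) ) $          match ')'
X' E' C' ) X' E' C' $                 ) $            output X' → ε
E' C' ) X' E' C' $                    ) $            output E' → ε
C' ) X' E' C' $                       ) $            output C' → ε
) X' E' C' $                          ) $            match ')'
X' E' C' $                            $              output X' → ε
E' C' $                               $              output E' → ε
C' $                                  $              output C' → ε
$                                     $              accept

The string is accepted.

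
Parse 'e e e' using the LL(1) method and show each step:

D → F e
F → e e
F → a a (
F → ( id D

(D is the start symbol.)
Stack is shown with the top on the left.

Stack    Input    Action
------------------------
D $      e e e $  output D → F e
F e $    e e e $  output F → e e
e e e $  e e e $  match 'e'
e e $    e e $    match 'e'
e $      e $      match 'e'
$        $        accept

The string is accepted.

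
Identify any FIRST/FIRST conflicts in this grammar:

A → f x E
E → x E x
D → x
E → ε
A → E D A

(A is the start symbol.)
No FIRST/FIRST conflicts.

FIRST sets of the non-terminals at (or reachable through a nullable prefix from) the front of some alternative:
  FIRST(E) = { 'x', ε }
  FIRST(D) = { 'x' }

Productions for A:
  A → f x E: FIRST = { 'f' }
  A → E D A: FIRST = { 'x' }
Productions for E:
  E → x E x: FIRST = { 'x' }
  E → ε: FIRST = { ε }
D has only one production, so no FIRST/FIRST conflict is possible there.

All alternatives of each non-terminal have pairwise disjoint FIRST sets.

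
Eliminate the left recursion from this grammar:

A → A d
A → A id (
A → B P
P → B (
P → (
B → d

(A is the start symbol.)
A is directly left-recursive. The standard transformation for
  A → A α₁ | ... | A α_m | β₁ | ... | β_n
is
  A  → β₁ A' | ... | β_n A'
  A' → α₁ A' | ... | α_m A' | ε

A → B P becomes A → B P A'
A → A d becomes A' → d A'
A → A id ( becomes A' → id ( A'
Add A' → ε

Productions for other non-terminals are unchanged:
  P → B (
  P → (
  B → d

Resulting grammar:
A → B P A'
A' → d A'
A' → id ( A'
A' → ε
P → B (
P → (
B → d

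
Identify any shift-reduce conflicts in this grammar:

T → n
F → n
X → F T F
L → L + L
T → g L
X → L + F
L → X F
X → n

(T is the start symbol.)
Augment with T' → T and build the canonical LR(0) collection (I0 = CLOSURE({[T' → . T]}), then GOTO on every symbol after a dot until no new states appear). It has 15 states:
  I0: { [T → . g L], [T → . n], [T' → . T] }  — shift
  I1: { [T' → T .] }  — accept
  I2: { [F → . n], [L → . L + L], [L → . X F], [T → g . L], [X → . F T F], [X → . L + F], [X → . n] }  — shift
  I3: { [T → n .] }  — reduce
  I4: { [T → . g L], [T → . n], [X → F . T F] }  — shift
  I5: { [L → L . + L], [T → g L .], [X → L . + F] }  — shift, reduce
  I6: { [F → . n], [L → X . F] }  — shift
  I7: { [F → n .], [X → n .] }  — 2 reduces
  I8: { [L → X F .] }  — reduce
  I9: { [F → n .] }  — reduce
  I10: { [F → . n], [L → . L + L], [L → . X F], [L → L + . L], [X → . F T F], [X → . L + F], [X → . n], [X → L + . F] }  — shift
  I11: { [T → . g L], [T → . n], [X → F . T F], [X → L + F .] }  — shift, reduce
  I12: { [L → L + L .], [L → L . + L], [X → L . + F] }  — shift, reduce
  I13: { [F → . n], [X → F T . F] }  — shift
  I14: { [X → F T F .] }  — reduce

I5 contains reduce item [T → g L .] and shift items [L → L . + L], [X → L . + F] — shift-reduce conflict.
I11 contains reduce item [X → L + F .] and shift items [T → . g L], [T → . n] — shift-reduce conflict.
I12 contains reduce item [L → L + L .] and shift items [L → L . + L], [X → L . + F] — shift-reduce conflict.

Answer: Yes — I5: [T → g L .] vs [L → L . + L]; I11: [X → L + F .] vs [T → . g L]; I12: [L → L + L .] vs [L → L . + L]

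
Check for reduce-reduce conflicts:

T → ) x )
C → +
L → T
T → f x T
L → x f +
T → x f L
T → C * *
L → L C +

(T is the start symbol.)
Yes — I12: [C → + .] vs [L → x f + .]

A reduce-reduce conflict occurs when an LR(0) state has two complete items [A → α .] and [B → β .] — both call for a reduction, and with no lookahead the parser cannot choose between them.

Augment with T' → T and build the canonical LR(0) collection (I0 = CLOSURE({[T' → . T]}), then GOTO on every symbol after a dot until no new states appear). It has 21 states:
  I0: { [C → . +], [T → . ) x )], [T → . C * *], [T → . f x T], [T → . x f L], [T' → . T] }  — shift
  I1: { [T → ) . x )] }  — shift
  I2: { [C → + .] }  — reduce
  I3: { [T → C . * *] }  — shift
  I4: { [T' → T .] }  — accept
  I5: { [T → f . x T] }  — shift
  I6: { [T → x . f L] }  — shift
  I7: { [C → . +], [L → . L C +], [L → . T], [L → . x f +], [T → . ) x )], [T → . C * *], [T → . f x T], [T → . x f L], [T → x f . L] }  — shift
  I8: { [C → . +], [L → L . C +], [T → x f L .] }  — shift, reduce
  I9: { [L → T .] }  — reduce
  I10: { [L → x . f +], [T → x . f L] }  — shift
  I11: { [C → . +], [L → . L C +], [L → . T], [L → . x f +], [L → x f . +], [T → . ) x )], [T → . C * *], [T → . f x T], [T → . x f L], [T → x f . L] }  — shift
  I12: { [C → + .], [L → x f + .] }  — 2 reduces
  I13: { [L → L C . +] }  — shift
  I14: { [L → L C + .] }  — reduce
  I15: { [C → . +], [T → . ) x )], [T → . C * *], [T → . f x T], [T → . x f L], [T → f x . T] }  — shift
  I16: { [T → f x T .] }  — reduce
  I17: { [T → C * . *] }  — shift
  I18: { [T → C * * .] }  — reduce
  I19: { [T → ) x . )] }  — shift
  I20: { [T → ) x ) .] }  — reduce

I12 contains complete items [C → + .], [L → x f + .] — reduce-reduce conflict.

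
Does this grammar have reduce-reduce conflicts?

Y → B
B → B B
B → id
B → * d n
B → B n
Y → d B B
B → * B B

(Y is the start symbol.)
A reduce-reduce conflict occurs when an LR(0) state has two complete items [A → α .] and [B → β .] — both call for a reduction, and with no lookahead the parser cannot choose between them.

Augment with Y' → Y and build the canonical LR(0) collection (I0 = CLOSURE({[Y' → . Y]}), then GOTO on every symbol after a dot until no new states appear). It has 14 states:
  I0: { [B → . * B B], [B → . * d n], [B → . B B], [B → . B n], [B → . id], [Y → . B], [Y → . d B B], [Y' → . Y] }  — shift
  I1: { [B → * . B B], [B → * . d n], [B → . * B B], [B → . * d n], [B → . B B], [B → . B n], [B → . id] }  — shift
  I2: { [B → . * B B], [B → . * d n], [B → . B B], [B → . B n], [B → . id], [B → B . B], [B → B . n], [Y → B .] }  — shift, reduce
  I3: { [Y' → Y .] }  — accept
  I4: { [B → . * B B], [B → . * d n], [B → . B B], [B → . B n], [B → . id], [Y → d . B B] }  — shift
  I5: { [B → id .] }  — reduce
  I6: { [B → . * B B], [B → . * d n], [B → . B B], [B → . B n], [B → . id], [B → B . B], [B → B . n], [Y → d B . B] }  — shift
  I7: { [B → . * B B], [B → . * d n], [B → . B B], [B → . B n], [B → . id], [B → B . B], [B → B . n], [B → B B .], [Y → d B B .] }  — shift, 2 reduces
  I8: { [B → B n .] }  — reduce
  I9: { [B → . * B B], [B → . * d n], [B → . B B], [B → . B n], [B → . id], [B → B . B], [B → B . n], [B → B B .] }  — shift, reduce
  I10: { [B → * B . B], [B → . * B B], [B → . * d n], [B → . B B], [B → . B n], [B → . id], [B → B . B], [B → B . n] }  — shift
  I11: { [B → * d . n] }  — shift
  I12: { [B → * d n .] }  — reduce
  I13: { [B → * B B .], [B → . * B B], [B → . * d n], [B → . B B], [B → . B n], [B → . id], [B → B . B], [B → B . n], [B → B B .] }  — shift, 2 reduces

I7 contains complete items [B → B B .], [Y → d B B .] — reduce-reduce conflict.
I13 contains complete items [B → * B B .], [B → B B .] — reduce-reduce conflict.

Answer: Yes — I7: [B → B B .] vs [Y → d B B .]; I13: [B → * B B .] vs [B → B B .]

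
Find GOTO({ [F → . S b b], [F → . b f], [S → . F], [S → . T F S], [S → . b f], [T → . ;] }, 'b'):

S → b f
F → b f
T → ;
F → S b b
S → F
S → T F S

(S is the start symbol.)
GOTO(I, 'b') = CLOSURE({ [A → αX.β] : [A → α.Xβ] ∈ I, X = 'b' })

Items with dot before 'b', with the dot advanced:
  [F → . b f] → [F → b . f]
  [S → . b f] → [S → b . f]
Closure adds nothing (no advanced item has the dot before a non-terminal).

GOTO = { [F → b . f], [S → b . f] }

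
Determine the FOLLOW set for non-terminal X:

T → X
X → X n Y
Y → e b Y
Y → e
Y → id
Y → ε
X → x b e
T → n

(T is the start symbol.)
In T → X: X is at the end, add FOLLOW(T)
In X → X n Y: X is followed by n Y, add FIRST(n Y) \ {ε} = { 'n' }

The FOLLOW sets referred to above (computed the same way, to a fixed point):
  FOLLOW(T) = { $ }

Taking the union: FOLLOW(X) = { $, 'n' }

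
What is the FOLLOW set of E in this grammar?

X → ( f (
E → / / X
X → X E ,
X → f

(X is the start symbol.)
To compute FOLLOW(E), find every occurrence of E on a right-hand side N → α E β: add FIRST(β) \ {ε}, and if β is empty or nullable also add FOLLOW(N). Iterate to a fixed point.

In X → X E ,: E is followed by ',', add FIRST(',') \ {ε} = { ',' }

Taking the union: FOLLOW(E) = { ',' }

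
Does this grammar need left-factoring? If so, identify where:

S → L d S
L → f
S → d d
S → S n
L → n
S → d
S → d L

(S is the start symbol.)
Left-factoring is needed when two productions for the same non-terminal
share a common prefix on the right-hand side.

Productions for S:
  S → L d S
  S → d d
  S → S n
  S → d
  S → d L
Productions for L:
  L → f
  L → n

Found common prefix 'd' in productions for S

Answer: Yes, S has productions with common prefix 'd'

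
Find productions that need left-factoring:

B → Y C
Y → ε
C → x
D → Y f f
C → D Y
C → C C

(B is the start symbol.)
Left-factoring is needed when two productions for the same non-terminal
share a common prefix on the right-hand side.

Productions for C:
  C → x
  C → D Y
  C → C C

No common prefixes found.

Answer: No, left-factoring is not needed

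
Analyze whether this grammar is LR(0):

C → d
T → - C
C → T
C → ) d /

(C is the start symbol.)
A grammar is LR(0) if no state in the canonical LR(0) collection has:
  - both a shift item (dot before a terminal) and a complete item (shift-reduce conflict), or
  - two or more complete items (reduce-reduce conflict; the accept item [C' → C .] counts as a complete item here).

Augment with C' → C and build the canonical LR(0) collection (I0 = CLOSURE({[C' → . C]}), then GOTO on every symbol after a dot until no new states appear). It has 9 states:
  I0: { [C → . ) d /], [C → . T], [C → . d], [C' → . C], [T → . - C] }  — shift
  I1: { [C → ) . d /] }  — shift
  I2: { [C → . ) d /], [C → . T], [C → . d], [T → - . C], [T → . - C] }  — shift
  I3: { [C' → C .] }  — accept
  I4: { [C → T .] }  — reduce
  I5: { [C → d .] }  — reduce
  I6: { [T → - C .] }  — reduce
  I7: { [C → ) d . /] }  — shift
  I8: { [C → ) d / .] }  — reduce

Every state is either a pure shift/goto state or contains exactly one complete item and nothing to shift — no conflicts. The grammar is LR(0).

Answer: Yes, the grammar is LR(0)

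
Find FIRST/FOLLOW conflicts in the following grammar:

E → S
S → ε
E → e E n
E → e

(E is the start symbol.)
A FIRST/FOLLOW conflict occurs when a non-terminal N has a nullable alternative N → β (β ⇒* ε) and another alternative N → α with FIRST(α) ∩ FOLLOW(N) ≠ ∅: on such a lookahead the parser cannot decide between expanding α and letting N vanish via β.

Nullable non-terminals: E, S.
FIRST sets used below: FIRST(S) = { ε }

E: nullable alternative(s) E → S; FOLLOW(E) = { $, 'n' }
  E → S: FIRST \ {ε} = { } — this is the only nullable alternative, skip
  E → e E n: FIRST \ {ε} = { 'e' } — disjoint from FOLLOW(E)
  E → e: FIRST \ {ε} = { 'e' } — disjoint from FOLLOW(E)
S has a nullable alternative but only one production, so nothing to check.

No FIRST/FOLLOW conflicts found.

Answer: No FIRST/FOLLOW conflicts.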